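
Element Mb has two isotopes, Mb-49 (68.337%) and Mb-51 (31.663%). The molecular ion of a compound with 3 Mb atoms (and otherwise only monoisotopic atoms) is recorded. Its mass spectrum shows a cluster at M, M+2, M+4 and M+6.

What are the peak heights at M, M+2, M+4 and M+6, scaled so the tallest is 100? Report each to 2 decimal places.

Expanding (0.68337 + 0.31663)^3:
P(M) = 0.68337^3 = 0.319130
P(M+2) = 3 × 0.68337^2 × 0.31663^1 = 0.443593
P(M+4) = 3 × 0.68337^1 × 0.31663^2 = 0.205533
P(M+6) = 0.31663^3 = 0.031744
The M+2 peak is largest (0.443593); scaling to 100 gives 71.94 : 100.00 : 46.33 : 7.16.

71.94 : 100.00 : 46.33 : 7.16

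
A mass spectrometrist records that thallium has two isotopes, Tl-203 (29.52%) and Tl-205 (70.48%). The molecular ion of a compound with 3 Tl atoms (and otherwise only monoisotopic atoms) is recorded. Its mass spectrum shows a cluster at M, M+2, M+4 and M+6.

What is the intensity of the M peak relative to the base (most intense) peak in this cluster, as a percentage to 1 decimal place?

Term probabilities: M 0.0257, M+2 0.1843, M+4 0.4399, M+6 0.3501. Base peak = M+4.
P(M+4) = C(3,2) × 0.2952^1 × 0.7048^2 = 3 × 0.2952 × 0.49674304 = 0.439916 (base)
P(M) = C(3,0) × 0.2952^3 × 0.7048^0 = 1 × 0.02572463 × 1.0000 = 0.025725
Relative intensity = 0.025725 / 0.439916 × 100 = 5.8

5.8%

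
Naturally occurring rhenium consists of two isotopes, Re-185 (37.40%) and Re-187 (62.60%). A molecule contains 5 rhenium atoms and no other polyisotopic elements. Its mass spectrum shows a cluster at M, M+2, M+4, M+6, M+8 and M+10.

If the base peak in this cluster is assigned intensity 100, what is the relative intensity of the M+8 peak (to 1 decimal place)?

83.7

(0.3740 + 0.6260)^5 gives M 0.0073, M+2 0.0612, M+4 0.2050, M+6 0.3431, M+8 0.2872, M+10 0.0961; the largest is M+6.
P(M+6) = C(5,3) × 0.3740^2 × 0.6260^3 = 10 × 0.139876 × 0.24531438 = 0.343136 (base)
P(M+8) = C(5,4) × 0.3740^1 × 0.6260^4 = 5 × 0.3740 × 0.1535668 = 0.287170
Relative intensity = 0.287170 / 0.343136 × 100 = 83.7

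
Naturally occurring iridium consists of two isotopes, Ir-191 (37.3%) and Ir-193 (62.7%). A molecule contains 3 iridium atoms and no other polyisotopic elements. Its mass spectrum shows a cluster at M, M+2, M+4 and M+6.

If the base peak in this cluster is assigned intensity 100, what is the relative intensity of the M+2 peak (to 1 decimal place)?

(0.373 + 0.627)^3 gives M 0.0519, M+2 0.2617, M+4 0.4399, M+6 0.2465; the largest is M+4.
P(M+4) = C(3,2) × 0.373^1 × 0.627^2 = 3 × 0.3730 × 0.393129 = 0.439911 (base)
P(M+2) = C(3,1) × 0.373^2 × 0.627^1 = 3 × 0.139129 × 0.6270 = 0.261702
Relative intensity = 0.261702 / 0.439911 × 100 = 59.5

59.5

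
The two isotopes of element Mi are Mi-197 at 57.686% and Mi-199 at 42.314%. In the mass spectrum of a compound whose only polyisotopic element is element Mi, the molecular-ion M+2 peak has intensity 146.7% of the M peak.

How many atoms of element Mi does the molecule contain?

The M+2/M ratio from n Mi atoms is n · q/p = n · 0.42314/0.57686.
n = 1.467 × 0.57686/0.42314 = 2.00 ≈ 2

2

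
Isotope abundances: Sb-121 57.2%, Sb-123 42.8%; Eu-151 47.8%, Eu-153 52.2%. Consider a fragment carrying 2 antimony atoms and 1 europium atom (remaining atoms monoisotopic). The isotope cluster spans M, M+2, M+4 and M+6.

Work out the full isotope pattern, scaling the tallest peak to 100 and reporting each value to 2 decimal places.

38.63 : 100.00 : 84.76 : 23.62

Antimony pattern (n=2): 0.327184 : 0.489632 : 0.183184
Europium pattern (n=1): 0.4780 : 0.5220
Convolve the two distributions (both contribute in 2-u steps):
  M: 0.327184×0.4780 = 0.156394
  M+2: 0.327184×0.5220 + 0.489632×0.4780 = 0.404834
  M+4: 0.489632×0.5220 + 0.183184×0.4780 = 0.343150
  M+6: 0.183184×0.5220 = 0.095622
Scale to base peak (0.404834) = 100: 38.63 : 100.00 : 84.76 : 23.62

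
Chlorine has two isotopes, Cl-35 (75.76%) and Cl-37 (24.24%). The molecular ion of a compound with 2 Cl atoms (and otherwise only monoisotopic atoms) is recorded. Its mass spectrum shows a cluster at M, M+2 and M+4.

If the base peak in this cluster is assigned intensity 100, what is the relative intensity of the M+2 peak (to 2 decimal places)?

63.99

Binomial terms of (0.7576 + 0.2424)^2: M 0.5740, M+2 0.3673, M+4 0.0588 → M is the base peak.
P(M) = C(2,0) × 0.7576^2 × 0.2424^0 = 1 × 0.57395776 × 1.0000 = 0.573958 (base)
P(M+2) = C(2,1) × 0.7576^1 × 0.2424^1 = 2 × 0.7576 × 0.2424 = 0.367284
Relative intensity = 0.367284 / 0.573958 × 100 = 63.99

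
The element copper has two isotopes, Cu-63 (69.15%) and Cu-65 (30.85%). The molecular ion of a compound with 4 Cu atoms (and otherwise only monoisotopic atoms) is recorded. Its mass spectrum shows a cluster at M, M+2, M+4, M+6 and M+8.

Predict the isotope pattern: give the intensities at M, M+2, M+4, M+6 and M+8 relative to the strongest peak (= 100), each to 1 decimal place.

Each Cu atom is independently Cu-63 (p = 0.6915) or Cu-65 (q = 0.3085); the cluster is the binomial expansion (p + q)^4.
P(M) = 0.6915^4 = 0.228649
P(M+2) = 4 × 0.6915^3 × 0.3085^1 = 0.408030
P(M+4) = 6 × 0.6915^2 × 0.3085^2 = 0.273052
P(M+6) = 4 × 0.6915^1 × 0.3085^3 = 0.081212
P(M+8) = 0.3085^4 = 0.009058
The M+2 peak is largest (0.408030); scaling to 100 gives 56.0 : 100.0 : 66.9 : 19.9 : 2.2.

56.0 : 100.0 : 66.9 : 19.9 : 2.2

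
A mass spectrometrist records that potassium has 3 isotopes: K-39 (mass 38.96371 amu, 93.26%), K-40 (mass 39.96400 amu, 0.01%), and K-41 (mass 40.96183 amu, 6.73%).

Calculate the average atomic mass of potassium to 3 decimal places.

39.098 amu

The abundance-weighted mean is 0.9326 × 38.96371 + 0.0001 × 39.96400 + 0.0673 × 40.96183
= 36.337556 + 0.003996 + 2.756731 = 39.098283 amu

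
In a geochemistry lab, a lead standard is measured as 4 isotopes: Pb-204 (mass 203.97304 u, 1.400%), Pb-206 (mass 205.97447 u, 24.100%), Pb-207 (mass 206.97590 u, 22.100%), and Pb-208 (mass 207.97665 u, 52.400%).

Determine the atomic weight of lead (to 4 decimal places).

The abundance-weighted mean is 0.01400 × 203.97304 + 0.24100 × 205.97447 + 0.22100 × 206.97590 + 0.52400 × 207.97665
= 2.855623 + 49.639847 + 45.741674 + 108.979765 = 207.216909 u

207.2169 u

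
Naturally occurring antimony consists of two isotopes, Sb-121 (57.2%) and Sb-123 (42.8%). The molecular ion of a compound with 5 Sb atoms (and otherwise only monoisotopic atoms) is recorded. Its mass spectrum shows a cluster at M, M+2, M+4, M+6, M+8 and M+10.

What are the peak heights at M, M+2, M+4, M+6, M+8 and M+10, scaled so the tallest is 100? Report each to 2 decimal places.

17.86 : 66.82 : 100.00 : 74.83 : 27.99 : 4.19

Each Sb atom is independently Sb-121 (p = 0.572) or Sb-123 (q = 0.428); the cluster is the binomial expansion (p + q)^5.
P(M) = 0.572^5 = 0.061232
P(M+2) = 5 × 0.572^4 × 0.428^1 = 0.229086
P(M+4) = 10 × 0.572^3 × 0.428^2 = 0.342827
P(M+6) = 10 × 0.572^2 × 0.428^3 = 0.256521
P(M+8) = 5 × 0.572^1 × 0.428^4 = 0.095971
P(M+10) = 0.428^5 = 0.014362
The M+4 peak is largest (0.342827); scaling to 100 gives 17.86 : 66.82 : 100.00 : 74.83 : 27.99 : 4.19.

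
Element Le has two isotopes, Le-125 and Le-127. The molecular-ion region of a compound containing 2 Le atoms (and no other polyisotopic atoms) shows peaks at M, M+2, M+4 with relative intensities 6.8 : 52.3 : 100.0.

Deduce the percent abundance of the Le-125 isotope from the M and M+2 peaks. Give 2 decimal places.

20.64%

Let p = fractional abundance of Le-125. I(M+2)/I(M) = [C(2,1)·p^1·(1−p)] / p^2 = 2·(1−p)/p = 52.3/6.8 = 7.6912
(1−p)/p = 7.6912/2 = 3.8456  ⇒  p = 1/(1 + 3.8456) = 0.2064
Le-125: 20.64%, Le-127: 79.36%.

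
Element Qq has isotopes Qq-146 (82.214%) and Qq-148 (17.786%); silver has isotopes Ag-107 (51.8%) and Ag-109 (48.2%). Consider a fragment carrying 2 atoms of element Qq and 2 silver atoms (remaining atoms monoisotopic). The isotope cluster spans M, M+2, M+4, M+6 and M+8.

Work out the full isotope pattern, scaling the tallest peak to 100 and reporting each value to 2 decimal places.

43.60 : 100.00 : 74.89 : 20.13 : 1.77

Element Qq pattern (n=2): 0.67591418 : 0.29245164 : 0.03163418
Silver pattern (n=2): 0.268324 : 0.499352 : 0.232324
Convolve the two distributions (both contribute in 2-u steps):
  M: 0.67591418×0.268324 = 0.181364
  M+2: 0.67591418×0.499352 + 0.29245164×0.268324 = 0.415991
  M+4: 0.67591418×0.232324 + 0.29245164×0.499352 + 0.03163418×0.268324 = 0.311556
  M+6: 0.29245164×0.232324 + 0.03163418×0.499352 = 0.083740
  M+8: 0.03163418×0.232324 = 0.007349
Scale to base peak (0.415991) = 100: 43.60 : 100.00 : 74.89 : 20.13 : 1.77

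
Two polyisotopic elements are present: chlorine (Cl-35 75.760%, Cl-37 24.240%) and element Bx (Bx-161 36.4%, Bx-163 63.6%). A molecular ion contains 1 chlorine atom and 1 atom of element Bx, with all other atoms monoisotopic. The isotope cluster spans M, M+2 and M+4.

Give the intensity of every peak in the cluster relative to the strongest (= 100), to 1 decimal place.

48.4 : 100.0 : 27.0

Chlorine pattern (n=1): 0.7576 : 0.2424
Element Bx pattern (n=1): 0.3640 : 0.6360
Convolve the two distributions (both contribute in 2-u steps):
  M: 0.7576×0.3640 = 0.275766
  M+2: 0.7576×0.6360 + 0.2424×0.3640 = 0.570067
  M+4: 0.2424×0.6360 = 0.154166
Scale to base peak (0.570067) = 100: 48.4 : 100.0 : 27.0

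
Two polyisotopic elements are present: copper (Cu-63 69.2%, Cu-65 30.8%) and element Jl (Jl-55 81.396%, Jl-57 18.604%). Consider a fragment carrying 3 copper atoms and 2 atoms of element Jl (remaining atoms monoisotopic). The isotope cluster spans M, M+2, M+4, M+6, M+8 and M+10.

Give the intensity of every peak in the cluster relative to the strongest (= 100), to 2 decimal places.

Copper pattern (n=3): 0.33137389 : 0.44247034 : 0.19693766 : 0.02921811
Element Jl pattern (n=2): 0.66253088 : 0.30285824 : 0.03461088
Convolve the two distributions (both contribute in 2-u steps):
  M: 0.33137389×0.66253088 = 0.219545
  M+2: 0.33137389×0.30285824 + 0.44247034×0.66253088 = 0.393510
  M+4: 0.33137389×0.03461088 + 0.44247034×0.30285824 + 0.19693766×0.66253088 = 0.275952
  M+6: 0.44247034×0.03461088 + 0.19693766×0.30285824 + 0.02921811×0.66253088 = 0.094316
  M+8: 0.19693766×0.03461088 + 0.02921811×0.30285824 = 0.015665
  M+10: 0.02921811×0.03461088 = 0.001011
Scale to base peak (0.393510) = 100: 55.79 : 100.00 : 70.13 : 23.97 : 3.98 : 0.26

55.79 : 100.00 : 70.13 : 23.97 : 3.98 : 0.26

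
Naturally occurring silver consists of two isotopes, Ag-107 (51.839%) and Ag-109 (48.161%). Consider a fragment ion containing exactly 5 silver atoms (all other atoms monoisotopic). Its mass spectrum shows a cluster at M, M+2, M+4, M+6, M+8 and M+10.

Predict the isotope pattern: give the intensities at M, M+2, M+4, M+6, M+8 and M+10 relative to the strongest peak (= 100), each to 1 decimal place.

Each Ag atom is independently Ag-107 (p = 0.51839) or Ag-109 (q = 0.48161); the cluster is the binomial expansion (p + q)^5.
P(M) = 0.51839^5 = 0.037435
P(M+2) = 5 × 0.51839^4 × 0.48161^1 = 0.173897
P(M+4) = 10 × 0.51839^3 × 0.48161^2 = 0.323118
P(M+6) = 10 × 0.51839^2 × 0.48161^3 = 0.300192
P(M+8) = 5 × 0.51839^1 × 0.48161^4 = 0.139447
P(M+10) = 0.48161^5 = 0.025911
The M+4 peak is largest (0.323118); scaling to 100 gives 11.6 : 53.8 : 100.0 : 92.9 : 43.2 : 8.0.

11.6 : 53.8 : 100.0 : 92.9 : 43.2 : 8.0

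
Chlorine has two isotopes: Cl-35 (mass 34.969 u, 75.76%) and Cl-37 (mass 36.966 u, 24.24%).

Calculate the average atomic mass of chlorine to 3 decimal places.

35.453 u

Ar = Σ fᵢ·mᵢ = 0.7576 × 34.969 + 0.2424 × 36.966
= 26.4925 + 8.9606 = 35.4531 u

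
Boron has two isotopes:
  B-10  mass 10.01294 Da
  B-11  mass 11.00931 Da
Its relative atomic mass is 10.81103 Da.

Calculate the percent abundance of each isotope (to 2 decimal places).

B-10: 19.90%, B-11: 80.10%

Let x be the fractional abundance of B-10; then B-11 has abundance 1 − x.
10.01294·x + 11.00931·(1 − x) = 10.81103
(10.01294 − 11.00931)·x = 10.81103 − 11.00931
x = -0.19828 / -0.99637 = 0.19900 → 19.90% B-10, 80.10% B-11.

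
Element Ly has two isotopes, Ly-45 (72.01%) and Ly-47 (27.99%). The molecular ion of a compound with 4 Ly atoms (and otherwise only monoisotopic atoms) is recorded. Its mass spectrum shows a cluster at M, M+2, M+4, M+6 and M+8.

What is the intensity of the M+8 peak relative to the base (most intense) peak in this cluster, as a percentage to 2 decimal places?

1.47%

(0.7201 + 0.2799)^4 gives M 0.2689, M+2 0.4181, M+4 0.2437, M+6 0.0632, M+8 0.0061; the largest is M+2.
P(M+2) = C(4,1) × 0.7201^3 × 0.2799^1 = 4 × 0.37340354 × 0.2799 = 0.418063 (base)
P(M+8) = C(4,4) × 0.7201^0 × 0.2799^4 = 1 × 1.0000 × 0.00613778 = 0.006138
Relative intensity = 0.006138 / 0.418063 × 100 = 1.47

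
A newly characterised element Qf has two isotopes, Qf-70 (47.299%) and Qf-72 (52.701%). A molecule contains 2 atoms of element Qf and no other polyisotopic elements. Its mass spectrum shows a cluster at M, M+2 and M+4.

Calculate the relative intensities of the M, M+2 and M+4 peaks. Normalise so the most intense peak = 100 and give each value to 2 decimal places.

The 2 Qf atoms are independent, so intensities follow the terms of (0.47299 + 0.52701)^2.
P(M) = 0.47299^2 = 0.223720
P(M+2) = 2 × 0.47299^1 × 0.52701^1 = 0.498541
P(M+4) = 0.52701^2 = 0.277740
The M+2 peak is largest (0.498541); scaling to 100 gives 44.87 : 100.00 : 55.71.

44.87 : 100.00 : 55.71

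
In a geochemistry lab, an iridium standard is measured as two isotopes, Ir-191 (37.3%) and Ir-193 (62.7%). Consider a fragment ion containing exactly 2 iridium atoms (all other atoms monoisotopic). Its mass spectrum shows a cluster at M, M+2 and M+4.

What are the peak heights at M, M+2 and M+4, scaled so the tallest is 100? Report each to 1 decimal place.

29.7 : 100.0 : 84.0

Expanding (0.373 + 0.627)^2:
P(M) = 0.373^2 = 0.139129
P(M+2) = 2 × 0.373^1 × 0.627^1 = 0.467742
P(M+4) = 0.627^2 = 0.393129
The M+2 peak is largest (0.467742); scaling to 100 gives 29.7 : 100.0 : 84.0.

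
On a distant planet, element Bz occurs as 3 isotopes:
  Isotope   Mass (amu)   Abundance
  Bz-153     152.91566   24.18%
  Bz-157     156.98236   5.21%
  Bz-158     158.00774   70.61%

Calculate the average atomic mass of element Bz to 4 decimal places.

156.7231 amu

Weight each isotope mass by its fractional abundance: 0.2418 × 152.91566 + 0.0521 × 156.98236 + 0.7061 × 158.00774
= 36.975007 + 8.178781 + 111.569265 = 156.723053 amu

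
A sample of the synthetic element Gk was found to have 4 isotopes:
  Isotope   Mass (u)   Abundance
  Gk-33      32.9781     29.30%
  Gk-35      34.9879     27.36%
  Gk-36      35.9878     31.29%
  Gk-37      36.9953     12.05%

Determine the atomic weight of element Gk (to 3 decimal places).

34.954 u

The abundance-weighted mean is 0.2930 × 32.9781 + 0.2736 × 34.9879 + 0.3129 × 35.9878 + 0.1205 × 36.9953
= 9.66258 + 9.57269 + 11.26058 + 4.45793 = 34.95378 u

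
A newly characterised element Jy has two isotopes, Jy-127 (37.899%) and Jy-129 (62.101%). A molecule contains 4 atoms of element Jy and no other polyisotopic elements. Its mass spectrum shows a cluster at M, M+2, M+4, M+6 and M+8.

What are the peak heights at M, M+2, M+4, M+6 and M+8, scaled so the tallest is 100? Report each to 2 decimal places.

Each Jy atom is independently Jy-127 (p = 0.37899) or Jy-129 (q = 0.62101); the cluster is the binomial expansion (p + q)^4.
P(M) = 0.37899^4 = 0.020631
P(M+2) = 4 × 0.37899^3 × 0.62101^1 = 0.135220
P(M+4) = 6 × 0.37899^2 × 0.62101^2 = 0.332356
P(M+6) = 4 × 0.37899^1 × 0.62101^3 = 0.363064
P(M+8) = 0.62101^4 = 0.148729
The M+6 peak is largest (0.363064); scaling to 100 gives 5.68 : 37.24 : 91.54 : 100.00 : 40.96.

5.68 : 37.24 : 91.54 : 100.00 : 40.96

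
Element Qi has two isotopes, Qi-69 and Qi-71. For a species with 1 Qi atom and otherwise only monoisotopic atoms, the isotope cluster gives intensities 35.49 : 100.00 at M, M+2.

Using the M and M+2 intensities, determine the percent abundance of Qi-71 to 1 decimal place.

73.8%

If p is the fraction of Qi that is Qi-69, then I(M+2)/I(M) = [C(1,1)·p^0·(1−p)] / p^1 = 1·(1−p)/p = 100.00/35.49 = 2.8177
(1−p)/p = 2.8177/1 = 2.8177  ⇒  p = 1/(1 + 2.8177) = 0.2619
Qi-69: 26.2%, Qi-71: 73.8%.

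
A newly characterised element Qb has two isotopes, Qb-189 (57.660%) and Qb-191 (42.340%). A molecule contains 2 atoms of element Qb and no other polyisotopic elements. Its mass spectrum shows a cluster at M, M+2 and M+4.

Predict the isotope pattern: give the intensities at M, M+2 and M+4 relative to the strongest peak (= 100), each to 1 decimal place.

68.1 : 100.0 : 36.7

The 2 Qb atoms are independent, so intensities follow the terms of (0.57660 + 0.42340)^2.
P(M) = 0.57660^2 = 0.332468
P(M+2) = 2 × 0.57660^1 × 0.42340^1 = 0.488265
P(M+4) = 0.42340^2 = 0.179268
The M+2 peak is largest (0.488265); scaling to 100 gives 68.1 : 100.0 : 36.7.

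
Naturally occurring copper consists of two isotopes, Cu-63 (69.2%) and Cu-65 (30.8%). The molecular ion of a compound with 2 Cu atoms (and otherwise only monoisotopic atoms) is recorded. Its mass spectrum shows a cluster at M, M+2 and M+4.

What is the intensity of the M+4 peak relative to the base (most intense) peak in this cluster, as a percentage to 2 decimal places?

19.81%

Term probabilities: M 0.4789, M+2 0.4263, M+4 0.0949. Base peak = M.
P(M) = C(2,0) × 0.692^2 × 0.308^0 = 1 × 0.478864 × 1.0000 = 0.478864 (base)
P(M+4) = C(2,2) × 0.692^0 × 0.308^2 = 1 × 1.0000 × 0.094864 = 0.094864
Relative intensity = 0.094864 / 0.478864 × 100 = 19.81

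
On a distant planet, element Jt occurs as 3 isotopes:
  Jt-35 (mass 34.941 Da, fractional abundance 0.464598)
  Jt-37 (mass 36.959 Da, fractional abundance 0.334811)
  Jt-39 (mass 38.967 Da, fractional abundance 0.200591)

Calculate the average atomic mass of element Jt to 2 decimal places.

36.42 Da

Ar = Σ fᵢ·mᵢ = 0.464598 × 34.941 + 0.334811 × 36.959 + 0.200591 × 38.967
= 16.2335 + 12.3743 + 7.8164 = 36.4242 Da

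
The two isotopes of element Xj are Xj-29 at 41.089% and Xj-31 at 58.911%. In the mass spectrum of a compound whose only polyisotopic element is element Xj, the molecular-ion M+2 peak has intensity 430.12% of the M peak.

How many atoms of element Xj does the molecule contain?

With n Xj atoms, P(M+2)/P(M) = C(n,1)·p^(n−1)q / p^n = n·q/p = n · 0.58911/0.41089.
n = 4.3012 × 0.41089/0.58911 = 3.00 ≈ 3

3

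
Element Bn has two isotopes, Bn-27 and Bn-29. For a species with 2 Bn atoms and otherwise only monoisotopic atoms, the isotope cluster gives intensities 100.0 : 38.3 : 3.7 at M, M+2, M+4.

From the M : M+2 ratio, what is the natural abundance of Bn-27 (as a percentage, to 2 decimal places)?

83.93%

If p is the fraction of Bn that is Bn-27, then I(M+2)/I(M) = [C(2,1)·p^1·(1−p)] / p^2 = 2·(1−p)/p = 38.3/100.0 = 0.3830
(1−p)/p = 0.3830/2 = 0.1915  ⇒  p = 1/(1 + 0.1915) = 0.8393
Bn-27: 83.93%, Bn-29: 16.07%.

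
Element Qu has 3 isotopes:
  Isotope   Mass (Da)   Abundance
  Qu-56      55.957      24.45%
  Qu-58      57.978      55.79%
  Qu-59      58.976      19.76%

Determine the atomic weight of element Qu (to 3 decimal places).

The abundance-weighted mean is 0.2445 × 55.957 + 0.5579 × 57.978 + 0.1976 × 58.976
= 13.6815 + 32.3459 + 11.6537 = 57.6811 Da

57.681 Da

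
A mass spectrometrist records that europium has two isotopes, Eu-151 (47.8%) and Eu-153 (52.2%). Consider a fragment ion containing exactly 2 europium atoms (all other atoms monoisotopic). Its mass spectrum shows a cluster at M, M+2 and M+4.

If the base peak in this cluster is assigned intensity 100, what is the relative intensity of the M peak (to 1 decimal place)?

45.8

Term probabilities: M 0.2285, M+2 0.4990, M+4 0.2725. Base peak = M+2.
P(M+2) = C(2,1) × 0.478^1 × 0.522^1 = 2 × 0.4780 × 0.5220 = 0.499032 (base)
P(M) = C(2,0) × 0.478^2 × 0.522^0 = 1 × 0.228484 × 1.0000 = 0.228484
Relative intensity = 0.228484 / 0.499032 × 100 = 45.8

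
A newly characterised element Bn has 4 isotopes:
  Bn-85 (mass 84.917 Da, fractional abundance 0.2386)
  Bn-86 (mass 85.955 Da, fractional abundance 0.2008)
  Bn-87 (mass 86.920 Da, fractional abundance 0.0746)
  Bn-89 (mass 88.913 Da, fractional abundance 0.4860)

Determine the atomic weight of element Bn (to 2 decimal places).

Average mass = Σ (abundance × isotope mass) = 0.2386 × 84.917 + 0.2008 × 85.955 + 0.0746 × 86.920 + 0.4860 × 88.913
= 20.2612 + 17.2598 + 6.4842 + 43.2117 = 87.2169 Da

87.22 Da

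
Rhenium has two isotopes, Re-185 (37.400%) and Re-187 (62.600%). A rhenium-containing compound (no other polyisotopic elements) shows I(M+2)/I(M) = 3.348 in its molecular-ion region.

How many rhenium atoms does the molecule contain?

The M+2/M ratio from n Re atoms is n · q/p = n · 0.62600/0.37400.
n = 3.348 × 0.37400/0.62600 = 2.00 ≈ 2

2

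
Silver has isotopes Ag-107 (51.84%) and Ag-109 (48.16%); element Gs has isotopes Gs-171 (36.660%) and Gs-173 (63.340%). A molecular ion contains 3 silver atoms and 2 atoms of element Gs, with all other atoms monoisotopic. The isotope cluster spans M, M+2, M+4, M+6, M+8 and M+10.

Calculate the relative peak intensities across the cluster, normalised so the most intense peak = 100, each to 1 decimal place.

5.5 : 34.5 : 84.2 : 100.0 : 58.1 : 13.2

Silver pattern (n=3): 0.13931407 : 0.38827347 : 0.36071085 : 0.11170161
Element Gs pattern (n=2): 0.13439556 : 0.46440888 : 0.40119556
Convolve the two distributions (both contribute in 2-u steps):
  M: 0.13931407×0.13439556 = 0.018723
  M+2: 0.13931407×0.46440888 + 0.38827347×0.13439556 = 0.116881
  M+4: 0.13931407×0.40119556 + 0.38827347×0.46440888 + 0.36071085×0.13439556 = 0.284688
  M+6: 0.38827347×0.40119556 + 0.36071085×0.46440888 + 0.11170161×0.13439556 = 0.338303
  M+8: 0.36071085×0.40119556 + 0.11170161×0.46440888 = 0.196591
  M+10: 0.11170161×0.40119556 = 0.044814
Scale to base peak (0.338303) = 100: 5.5 : 34.5 : 84.2 : 100.0 : 58.1 : 13.2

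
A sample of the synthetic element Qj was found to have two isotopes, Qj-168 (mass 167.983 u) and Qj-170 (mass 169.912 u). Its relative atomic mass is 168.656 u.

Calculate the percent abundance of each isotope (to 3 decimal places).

Writing the weighted mean with unknown fraction x of Qj-168:
167.983·x + 169.912·(1 − x) = 168.656
(167.983 − 169.912)·x = 168.656 − 169.912
x = -1.256 / -1.929 = 0.65111 → 65.111% Qj-168, 34.889% Qj-170.

Qj-168: 65.111%, Qj-170: 34.889%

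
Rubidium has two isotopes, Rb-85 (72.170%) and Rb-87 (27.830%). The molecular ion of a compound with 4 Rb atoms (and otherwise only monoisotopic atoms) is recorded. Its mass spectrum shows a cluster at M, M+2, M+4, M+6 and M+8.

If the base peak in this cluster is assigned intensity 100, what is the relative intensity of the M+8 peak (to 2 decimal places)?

(0.72170 + 0.27830)^4 gives M 0.2713, M+2 0.4184, M+4 0.2420, M+6 0.0622, M+8 0.0060; the largest is M+2.
P(M+2) = C(4,1) × 0.72170^3 × 0.27830^1 = 4 × 0.37589809 × 0.2783 = 0.418450 (base)
P(M+8) = C(4,4) × 0.72170^0 × 0.27830^4 = 1 × 1.0000 × 0.00599864 = 0.005999
Relative intensity = 0.005999 / 0.418450 × 100 = 1.43

1.43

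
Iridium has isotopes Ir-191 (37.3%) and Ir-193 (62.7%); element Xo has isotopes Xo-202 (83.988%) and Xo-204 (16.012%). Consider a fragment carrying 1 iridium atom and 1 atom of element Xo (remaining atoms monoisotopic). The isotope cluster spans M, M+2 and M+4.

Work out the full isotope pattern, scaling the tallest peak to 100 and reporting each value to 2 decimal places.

Iridium pattern (n=1): 0.3730 : 0.6270
Element Xo pattern (n=1): 0.83988 : 0.16012
Convolve the two distributions (both contribute in 2-u steps):
  M: 0.3730×0.83988 = 0.313275
  M+2: 0.3730×0.16012 + 0.6270×0.83988 = 0.586330
  M+4: 0.6270×0.16012 = 0.100395
Scale to base peak (0.586330) = 100: 53.43 : 100.00 : 17.12

53.43 : 100.00 : 17.12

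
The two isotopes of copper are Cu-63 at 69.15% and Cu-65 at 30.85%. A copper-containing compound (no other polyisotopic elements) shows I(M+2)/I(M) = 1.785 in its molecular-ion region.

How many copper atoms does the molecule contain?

For n independent Cu atoms, I(M+2)/I(M) = n · (abundance Cu-65) / (abundance Cu-63) = n · 0.3085/0.6915.
n = 1.785 × 0.6915/0.3085 = 4.00 ≈ 4

4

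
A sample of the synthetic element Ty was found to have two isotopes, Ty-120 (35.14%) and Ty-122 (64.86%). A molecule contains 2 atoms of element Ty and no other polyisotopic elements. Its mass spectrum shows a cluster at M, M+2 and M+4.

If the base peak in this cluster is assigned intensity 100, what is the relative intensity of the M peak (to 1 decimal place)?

27.1

Binomial terms of (0.3514 + 0.6486)^2: M 0.1235, M+2 0.4558, M+4 0.4207 → M+2 is the base peak.
P(M+2) = C(2,1) × 0.3514^1 × 0.6486^1 = 2 × 0.3514 × 0.6486 = 0.455836 (base)
P(M) = C(2,0) × 0.3514^2 × 0.6486^0 = 1 × 0.12348196 × 1.0000 = 0.123482
Relative intensity = 0.123482 / 0.455836 × 100 = 27.1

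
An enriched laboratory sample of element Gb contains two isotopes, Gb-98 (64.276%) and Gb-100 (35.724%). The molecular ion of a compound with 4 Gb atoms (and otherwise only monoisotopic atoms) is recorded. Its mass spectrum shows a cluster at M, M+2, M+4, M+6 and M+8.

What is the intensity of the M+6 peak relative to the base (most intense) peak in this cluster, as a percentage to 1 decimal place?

Term probabilities: M 0.1707, M+2 0.3795, M+4 0.3164, M+6 0.1172, M+8 0.0163. Base peak = M+2.
P(M+2) = C(4,1) × 0.64276^3 × 0.35724^1 = 4 × 0.26555013 × 0.35724 = 0.379461 (base)
P(M+6) = C(4,3) × 0.64276^1 × 0.35724^3 = 4 × 0.64276 × 0.04559112 = 0.117217
Relative intensity = 0.117217 / 0.379461 × 100 = 30.9

30.9%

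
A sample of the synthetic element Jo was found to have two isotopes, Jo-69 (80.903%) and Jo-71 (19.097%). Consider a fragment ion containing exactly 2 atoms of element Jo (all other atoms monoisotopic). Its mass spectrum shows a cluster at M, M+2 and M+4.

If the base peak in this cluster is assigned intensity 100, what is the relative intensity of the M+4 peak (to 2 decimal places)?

Term probabilities: M 0.6545, M+2 0.3090, M+4 0.0365. Base peak = M.
P(M) = C(2,0) × 0.80903^2 × 0.19097^0 = 1 × 0.65452954 × 1.0000 = 0.654530 (base)
P(M+4) = C(2,2) × 0.80903^0 × 0.19097^2 = 1 × 1.0000 × 0.03646954 = 0.036470
Relative intensity = 0.036470 / 0.654530 × 100 = 5.57

5.57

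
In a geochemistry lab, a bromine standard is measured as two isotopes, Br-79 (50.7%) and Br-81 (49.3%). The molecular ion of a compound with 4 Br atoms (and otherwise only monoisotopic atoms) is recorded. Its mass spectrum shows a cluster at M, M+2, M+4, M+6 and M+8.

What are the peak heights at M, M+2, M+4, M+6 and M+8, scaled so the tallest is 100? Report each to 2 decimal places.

17.63 : 68.56 : 100.00 : 64.83 : 15.76

The 4 Br atoms are independent, so intensities follow the terms of (0.507 + 0.493)^4.
P(M) = 0.507^4 = 0.066074
P(M+2) = 4 × 0.507^3 × 0.493^1 = 0.256999
P(M+4) = 6 × 0.507^2 × 0.493^2 = 0.374853
P(M+6) = 4 × 0.507^1 × 0.493^3 = 0.243001
P(M+8) = 0.493^4 = 0.059073
The M+4 peak is largest (0.374853); scaling to 100 gives 17.63 : 68.56 : 100.00 : 64.83 : 15.76.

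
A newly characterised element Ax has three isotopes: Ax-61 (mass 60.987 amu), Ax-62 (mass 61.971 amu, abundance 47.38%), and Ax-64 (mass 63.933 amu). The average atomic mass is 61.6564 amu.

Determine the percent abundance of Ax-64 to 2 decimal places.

Let x and y be the fractions of Ax-61 and Ax-64. Then x + y = 1 − 0.4738 = 0.5262 and 60.987x + 63.933y = 61.6564 − 0.4738×61.971 = 32.2945402.
Substituting: 60.987x + 63.933(0.5262 − x) = 32.2945402
(60.987 − 63.933)x = -1.3470044  ⇒  x = 0.45723, y = 0.06897
Ax-61: 45.72%, Ax-64: 6.90%.

6.90%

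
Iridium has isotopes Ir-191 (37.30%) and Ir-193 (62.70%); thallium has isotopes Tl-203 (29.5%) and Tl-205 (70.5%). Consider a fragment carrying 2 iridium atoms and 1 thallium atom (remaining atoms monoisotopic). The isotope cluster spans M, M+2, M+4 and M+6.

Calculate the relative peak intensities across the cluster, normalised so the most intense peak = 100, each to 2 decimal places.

9.21 : 52.96 : 100.00 : 62.18

Iridium pattern (n=2): 0.139129 : 0.467742 : 0.393129
Thallium pattern (n=1): 0.2950 : 0.7050
Convolve the two distributions (both contribute in 2-u steps):
  M: 0.139129×0.2950 = 0.041043
  M+2: 0.139129×0.7050 + 0.467742×0.2950 = 0.236070
  M+4: 0.467742×0.7050 + 0.393129×0.2950 = 0.445731
  M+6: 0.393129×0.7050 = 0.277156
Scale to base peak (0.445731) = 100: 9.21 : 52.96 : 100.00 : 62.18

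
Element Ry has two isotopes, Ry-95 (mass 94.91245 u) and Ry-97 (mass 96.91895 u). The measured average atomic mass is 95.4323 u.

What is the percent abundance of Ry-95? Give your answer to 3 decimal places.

With x = fraction of Ry-95 (so Ry-97 is 1 − x):
94.91245·x + 96.91895·(1 − x) = 95.4323
(94.91245 − 96.91895)·x = 95.4323 − 96.91895
x = -1.48665 / -2.00650 = 0.74092 → 74.092% Ry-95, 25.908% Ry-97.

74.092%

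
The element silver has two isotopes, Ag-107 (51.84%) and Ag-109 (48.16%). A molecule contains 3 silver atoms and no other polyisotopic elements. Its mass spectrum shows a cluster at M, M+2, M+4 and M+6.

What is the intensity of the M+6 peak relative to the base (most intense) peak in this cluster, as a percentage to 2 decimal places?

Term probabilities: M 0.1393, M+2 0.3883, M+4 0.3607, M+6 0.1117. Base peak = M+2.
P(M+2) = C(3,1) × 0.5184^2 × 0.4816^1 = 3 × 0.26873856 × 0.4816 = 0.388273 (base)
P(M+6) = C(3,3) × 0.5184^0 × 0.4816^3 = 1 × 1.0000 × 0.11170161 = 0.111702
Relative intensity = 0.111702 / 0.388273 × 100 = 28.77

28.77%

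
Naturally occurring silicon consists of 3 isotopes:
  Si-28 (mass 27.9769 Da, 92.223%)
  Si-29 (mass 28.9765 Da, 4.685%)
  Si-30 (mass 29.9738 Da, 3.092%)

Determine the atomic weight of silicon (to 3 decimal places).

Weight each isotope mass by its fractional abundance: 0.92223 × 27.9769 + 0.04685 × 28.9765 + 0.03092 × 29.9738
= 25.80114 + 1.35755 + 0.92679 = 28.08548 Da

28.085 Da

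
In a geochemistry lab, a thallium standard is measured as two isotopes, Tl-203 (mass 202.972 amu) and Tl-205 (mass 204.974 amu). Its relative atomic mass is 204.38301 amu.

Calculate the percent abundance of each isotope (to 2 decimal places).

With x = fraction of Tl-203 (so Tl-205 is 1 − x):
202.972·x + 204.974·(1 − x) = 204.38301
(202.972 − 204.974)·x = 204.38301 − 204.974
x = -0.59099 / -2.002 = 0.29520 → 29.52% Tl-203, 70.48% Tl-205.

Tl-203: 29.52%, Tl-205: 70.48%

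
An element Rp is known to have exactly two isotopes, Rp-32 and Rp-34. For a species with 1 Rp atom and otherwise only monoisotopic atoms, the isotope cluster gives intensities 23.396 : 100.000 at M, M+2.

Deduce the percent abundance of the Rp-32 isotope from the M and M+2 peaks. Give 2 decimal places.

If p is the fraction of Rp that is Rp-32, then I(M+2)/I(M) = [C(1,1)·p^0·(1−p)] / p^1 = 1·(1−p)/p = 100.000/23.396 = 4.2742
(1−p)/p = 4.2742/1 = 4.2742  ⇒  p = 1/(1 + 4.2742) = 0.1896
Rp-32: 18.96%, Rp-34: 81.04%.

18.96%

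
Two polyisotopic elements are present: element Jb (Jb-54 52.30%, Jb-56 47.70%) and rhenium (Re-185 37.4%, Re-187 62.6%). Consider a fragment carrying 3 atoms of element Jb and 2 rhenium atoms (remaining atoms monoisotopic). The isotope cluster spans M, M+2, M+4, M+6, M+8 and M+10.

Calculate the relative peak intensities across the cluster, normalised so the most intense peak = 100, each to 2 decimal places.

Element Jb pattern (n=3): 0.14305567 : 0.39142 : 0.356993 : 0.10853133
Rhenium pattern (n=2): 0.139876 : 0.468248 : 0.391876
Convolve the two distributions (both contribute in 2-u steps):
  M: 0.14305567×0.139876 = 0.020010
  M+2: 0.14305567×0.468248 + 0.39142×0.139876 = 0.121736
  M+4: 0.14305567×0.391876 + 0.39142×0.468248 + 0.356993×0.139876 = 0.289276
  M+6: 0.39142×0.391876 + 0.356993×0.468248 + 0.10853133×0.139876 = 0.335730
  M+8: 0.356993×0.391876 + 0.10853133×0.468248 = 0.190717
  M+10: 0.10853133×0.391876 = 0.042531
Scale to base peak (0.335730) = 100: 5.96 : 36.26 : 86.16 : 100.00 : 56.81 : 12.67

5.96 : 36.26 : 86.16 : 100.00 : 56.81 : 12.67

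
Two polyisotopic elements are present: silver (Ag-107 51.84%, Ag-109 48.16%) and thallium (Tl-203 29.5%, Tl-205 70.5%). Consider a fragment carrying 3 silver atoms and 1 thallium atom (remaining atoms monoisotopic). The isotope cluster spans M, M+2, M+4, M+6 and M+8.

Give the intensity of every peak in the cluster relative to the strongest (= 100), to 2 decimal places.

Silver pattern (n=3): 0.13931407 : 0.38827347 : 0.36071085 : 0.11170161
Thallium pattern (n=1): 0.2950 : 0.7050
Convolve the two distributions (both contribute in 2-u steps):
  M: 0.13931407×0.2950 = 0.041098
  M+2: 0.13931407×0.7050 + 0.38827347×0.2950 = 0.212757
  M+4: 0.38827347×0.7050 + 0.36071085×0.2950 = 0.380142
  M+6: 0.36071085×0.7050 + 0.11170161×0.2950 = 0.287253
  M+8: 0.11170161×0.7050 = 0.078750
Scale to base peak (0.380142) = 100: 10.81 : 55.97 : 100.00 : 75.56 : 20.72

10.81 : 55.97 : 100.00 : 75.56 : 20.72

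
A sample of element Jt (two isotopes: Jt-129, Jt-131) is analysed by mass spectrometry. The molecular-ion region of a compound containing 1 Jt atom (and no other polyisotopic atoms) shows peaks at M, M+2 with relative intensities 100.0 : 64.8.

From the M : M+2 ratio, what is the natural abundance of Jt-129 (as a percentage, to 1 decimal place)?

Write p for the Jt-129 fraction. I(M+2)/I(M) = [C(1,1)·p^0·(1−p)] / p^1 = 1·(1−p)/p = 64.8/100.0 = 0.6480
(1−p)/p = 0.6480/1 = 0.6480  ⇒  p = 1/(1 + 0.6480) = 0.6068
Jt-129: 60.7%, Jt-131: 39.3%.

60.7%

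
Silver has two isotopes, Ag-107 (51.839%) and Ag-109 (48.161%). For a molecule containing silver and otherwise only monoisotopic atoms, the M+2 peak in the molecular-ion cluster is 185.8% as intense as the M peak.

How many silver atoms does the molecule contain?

The M+2/M ratio from n Ag atoms is n · q/p = n · 0.48161/0.51839.
n = 1.858 × 0.51839/0.48161 = 2.00 ≈ 2

2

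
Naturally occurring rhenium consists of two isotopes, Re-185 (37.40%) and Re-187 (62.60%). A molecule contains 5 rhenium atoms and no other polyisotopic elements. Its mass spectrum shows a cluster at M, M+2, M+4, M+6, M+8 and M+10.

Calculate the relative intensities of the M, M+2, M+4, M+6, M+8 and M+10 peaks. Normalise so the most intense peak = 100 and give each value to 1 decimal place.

Each Re atom is independently Re-185 (p = 0.3740) or Re-187 (q = 0.6260); the cluster is the binomial expansion (p + q)^5.
P(M) = 0.3740^5 = 0.007317
P(M+2) = 5 × 0.3740^4 × 0.6260^1 = 0.061239
P(M+4) = 10 × 0.3740^3 × 0.6260^2 = 0.205005
P(M+6) = 10 × 0.3740^2 × 0.6260^3 = 0.343136
P(M+8) = 5 × 0.3740^1 × 0.6260^4 = 0.287170
P(M+10) = 0.6260^5 = 0.096133
The M+6 peak is largest (0.343136); scaling to 100 gives 2.1 : 17.8 : 59.7 : 100.0 : 83.7 : 28.0.

2.1 : 17.8 : 59.7 : 100.0 : 83.7 : 28.0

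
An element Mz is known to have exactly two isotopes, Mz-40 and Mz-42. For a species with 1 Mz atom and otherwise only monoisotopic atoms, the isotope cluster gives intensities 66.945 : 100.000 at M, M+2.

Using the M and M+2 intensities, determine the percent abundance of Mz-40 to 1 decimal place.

40.1%

If p is the fraction of Mz that is Mz-40, then I(M+2)/I(M) = [C(1,1)·p^0·(1−p)] / p^1 = 1·(1−p)/p = 100.000/66.945 = 1.4938
(1−p)/p = 1.4938/1 = 1.4938  ⇒  p = 1/(1 + 1.4938) = 0.4010
Mz-40: 40.1%, Mz-42: 59.9%.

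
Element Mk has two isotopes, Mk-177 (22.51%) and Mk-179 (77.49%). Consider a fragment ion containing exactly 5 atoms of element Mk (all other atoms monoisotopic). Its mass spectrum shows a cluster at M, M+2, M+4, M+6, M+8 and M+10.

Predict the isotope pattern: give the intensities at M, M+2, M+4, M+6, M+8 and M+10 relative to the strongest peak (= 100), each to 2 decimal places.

The 5 Mk atoms are independent, so intensities follow the terms of (0.2251 + 0.7749)^5.
P(M) = 0.2251^5 = 0.000578
P(M+2) = 5 × 0.2251^4 × 0.7749^1 = 0.009948
P(M+4) = 10 × 0.2251^3 × 0.7749^2 = 0.068489
P(M+6) = 10 × 0.2251^2 × 0.7749^3 = 0.235770
P(M+8) = 5 × 0.2251^1 × 0.7749^4 = 0.405815
P(M+10) = 0.7749^5 = 0.279401
The M+8 peak is largest (0.405815); scaling to 100 gives 0.14 : 2.45 : 16.88 : 58.10 : 100.00 : 68.85.

0.14 : 2.45 : 16.88 : 58.10 : 100.00 : 68.85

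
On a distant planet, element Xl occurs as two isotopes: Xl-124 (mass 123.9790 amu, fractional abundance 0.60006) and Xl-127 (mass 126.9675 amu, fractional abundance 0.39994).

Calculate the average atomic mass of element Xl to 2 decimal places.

125.17 amu

Ar = Σ fᵢ·mᵢ = 0.60006 × 123.9790 + 0.39994 × 126.9675
= 74.39484 + 50.77938 = 125.17422 amu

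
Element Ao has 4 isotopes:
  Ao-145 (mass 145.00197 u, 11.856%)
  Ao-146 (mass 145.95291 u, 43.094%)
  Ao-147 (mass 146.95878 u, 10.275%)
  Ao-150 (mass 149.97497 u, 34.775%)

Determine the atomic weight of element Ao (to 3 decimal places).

147.342 u

Average mass = Σ (abundance × isotope mass) = 0.11856 × 145.00197 + 0.43094 × 145.95291 + 0.10275 × 146.95878 + 0.34775 × 149.97497
= 17.191434 + 62.896947 + 15.100015 + 52.153796 = 147.342192 u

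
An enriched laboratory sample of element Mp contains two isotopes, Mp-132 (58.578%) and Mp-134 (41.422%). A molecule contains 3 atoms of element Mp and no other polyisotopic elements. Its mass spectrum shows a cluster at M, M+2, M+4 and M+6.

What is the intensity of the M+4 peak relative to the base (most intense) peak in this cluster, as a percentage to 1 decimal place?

Term probabilities: M 0.2010, M+2 0.4264, M+4 0.3015, M+6 0.0711. Base peak = M+2.
P(M+2) = C(3,1) × 0.58578^2 × 0.41422^1 = 3 × 0.34313821 × 0.41422 = 0.426404 (base)
P(M+4) = C(3,2) × 0.58578^1 × 0.41422^2 = 3 × 0.58578 × 0.17157821 = 0.301521
Relative intensity = 0.301521 / 0.426404 × 100 = 70.7

70.7%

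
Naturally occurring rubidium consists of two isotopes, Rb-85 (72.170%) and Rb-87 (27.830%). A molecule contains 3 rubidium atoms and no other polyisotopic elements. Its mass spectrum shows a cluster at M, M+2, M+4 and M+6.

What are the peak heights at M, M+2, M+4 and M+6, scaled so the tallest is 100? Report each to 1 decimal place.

Expanding (0.72170 + 0.27830)^3:
P(M) = 0.72170^3 = 0.375898
P(M+2) = 3 × 0.72170^2 × 0.27830^1 = 0.434858
P(M+4) = 3 × 0.72170^1 × 0.27830^2 = 0.167689
P(M+6) = 0.27830^3 = 0.021555
The M+2 peak is largest (0.434858); scaling to 100 gives 86.4 : 100.0 : 38.6 : 5.0.

86.4 : 100.0 : 38.6 : 5.0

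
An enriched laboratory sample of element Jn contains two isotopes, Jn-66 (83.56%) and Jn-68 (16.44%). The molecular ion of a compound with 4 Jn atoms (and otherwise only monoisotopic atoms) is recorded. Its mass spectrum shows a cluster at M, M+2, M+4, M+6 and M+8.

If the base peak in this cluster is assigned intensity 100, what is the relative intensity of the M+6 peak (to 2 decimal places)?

3.05

Term probabilities: M 0.4875, M+2 0.3837, M+4 0.1132, M+6 0.0149, M+8 0.0007. Base peak = M.
P(M) = C(4,0) × 0.8356^4 × 0.1644^0 = 1 × 0.48752145 × 1.0000 = 0.487521 (base)
P(M+6) = C(4,3) × 0.8356^1 × 0.1644^3 = 4 × 0.8356 × 0.0044433 = 0.014851
Relative intensity = 0.014851 / 0.487521 × 100 = 3.05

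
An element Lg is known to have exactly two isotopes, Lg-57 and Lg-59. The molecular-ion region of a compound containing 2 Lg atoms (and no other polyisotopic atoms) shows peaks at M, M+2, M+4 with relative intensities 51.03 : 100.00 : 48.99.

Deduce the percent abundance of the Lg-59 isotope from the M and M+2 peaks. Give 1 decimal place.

If p is the fraction of Lg that is Lg-57, then I(M+2)/I(M) = [C(2,1)·p^1·(1−p)] / p^2 = 2·(1−p)/p = 100.00/51.03 = 1.9596
(1−p)/p = 1.9596/2 = 0.9798  ⇒  p = 1/(1 + 0.9798) = 0.5051
Lg-57: 50.5%, Lg-59: 49.5%.

49.5%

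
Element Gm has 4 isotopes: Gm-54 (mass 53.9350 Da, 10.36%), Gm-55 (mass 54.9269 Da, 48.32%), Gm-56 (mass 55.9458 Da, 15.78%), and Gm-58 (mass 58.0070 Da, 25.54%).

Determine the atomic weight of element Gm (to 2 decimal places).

Ar = Σ fᵢ·mᵢ = 0.1036 × 53.9350 + 0.4832 × 54.9269 + 0.1578 × 55.9458 + 0.2554 × 58.0070
= 5.58767 + 26.54068 + 8.82825 + 14.81499 = 55.77159 Da

55.77 Da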